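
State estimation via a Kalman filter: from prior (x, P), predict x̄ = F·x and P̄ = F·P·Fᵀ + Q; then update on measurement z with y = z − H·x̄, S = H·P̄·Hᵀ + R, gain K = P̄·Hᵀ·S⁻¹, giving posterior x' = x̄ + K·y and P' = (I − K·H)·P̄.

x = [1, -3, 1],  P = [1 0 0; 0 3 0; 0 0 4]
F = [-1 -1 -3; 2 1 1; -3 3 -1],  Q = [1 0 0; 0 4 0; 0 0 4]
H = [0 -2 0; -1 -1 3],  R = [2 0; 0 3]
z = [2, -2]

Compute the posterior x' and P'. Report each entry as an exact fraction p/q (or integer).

x̄ = F·x = [-1, 0, -13]
P̄ = F·P·Fᵀ + Q = [41 -17 6; -17 15 -1; 6 -1 44]
y = z − H·x̄ = [2, 36]
S = H·P̄·Hᵀ + R = [62 2; 2 391]
K = P̄·Hᵀ·S⁻¹ = [6653/12119 -220/12119; -5864/12119 -1/12119; 264/12119 3935/12119]
x' = x̄ + K·y = [-6733/12119, -11764/12119, -15359/12119]
P' = (I − K·H)·P̄ = [269357/12119 -6653/12119 87348/12119; -6653/12119 5864/12119 -264/12119; 87348/12119 -264/12119 32963/12119]

x' = [-6733/12119, -11764/12119, -15359/12119]
P' = [269357/12119 -6653/12119 87348/12119; -6653/12119 5864/12119 -264/12119; 87348/12119 -264/12119 32963/12119]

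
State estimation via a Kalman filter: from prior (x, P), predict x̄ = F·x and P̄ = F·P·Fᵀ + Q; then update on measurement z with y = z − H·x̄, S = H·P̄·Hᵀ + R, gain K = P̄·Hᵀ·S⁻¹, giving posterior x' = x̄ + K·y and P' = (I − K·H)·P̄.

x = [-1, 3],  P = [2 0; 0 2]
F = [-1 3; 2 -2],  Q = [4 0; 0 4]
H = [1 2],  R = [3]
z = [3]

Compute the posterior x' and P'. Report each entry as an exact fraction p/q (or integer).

x' = [358/43, -128/43]
P' = [968/43 -496/43; -496/43 284/43]

x̄ = F·x = [10, -8]
P̄ = F·P·Fᵀ + Q = [24 -16; -16 20]
y = z − H·x̄ = [9]
S = H·P̄·Hᵀ + R = [43]
K = P̄·Hᵀ·S⁻¹ = [-8/43; 24/43]
x' = x̄ + K·y = [358/43, -128/43]
P' = (I − K·H)·P̄ = [968/43 -496/43; -496/43 284/43]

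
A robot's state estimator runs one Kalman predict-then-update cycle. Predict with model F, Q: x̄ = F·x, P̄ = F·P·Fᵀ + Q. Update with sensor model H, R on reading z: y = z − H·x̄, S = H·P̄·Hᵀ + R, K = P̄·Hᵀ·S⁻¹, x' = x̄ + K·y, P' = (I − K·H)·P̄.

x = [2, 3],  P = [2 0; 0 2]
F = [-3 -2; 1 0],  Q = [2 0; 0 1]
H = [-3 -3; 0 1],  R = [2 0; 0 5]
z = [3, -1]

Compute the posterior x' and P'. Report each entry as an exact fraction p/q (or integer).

x̄ = F·x = [-12, 2]
P̄ = F·P·Fᵀ + Q = [28 -6; -6 3]
y = z − H·x̄ = [-27, -3]
S = H·P̄·Hᵀ + R = [173 9; 9 8]
K = P̄·Hᵀ·S⁻¹ = [-474/1303 -444/1303; 45/1303 438/1303]
x' = x̄ + K·y = [-1506/1303, 77/1303]
P' = (I − K·H)·P̄ = [2536/1303 -2220/1303; -2220/1303 2190/1303]

x' = [-1506/1303, 77/1303]
P' = [2536/1303 -2220/1303; -2220/1303 2190/1303]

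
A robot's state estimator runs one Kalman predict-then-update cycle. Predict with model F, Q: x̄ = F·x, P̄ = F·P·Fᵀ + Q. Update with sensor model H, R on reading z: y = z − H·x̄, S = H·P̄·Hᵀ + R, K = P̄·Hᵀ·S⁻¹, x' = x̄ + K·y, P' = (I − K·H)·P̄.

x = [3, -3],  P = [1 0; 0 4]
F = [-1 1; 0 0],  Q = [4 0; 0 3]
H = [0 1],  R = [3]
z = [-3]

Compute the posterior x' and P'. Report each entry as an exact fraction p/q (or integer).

x̄ = F·x = [-6, 0]
P̄ = F·P·Fᵀ + Q = [9 0; 0 3]
y = z − H·x̄ = [-3]
S = H·P̄·Hᵀ + R = [6]
K = P̄·Hᵀ·S⁻¹ = [0; 1/2]
x' = x̄ + K·y = [-6, -3/2]
P' = (I − K·H)·P̄ = [9 0; 0 3/2]

x' = [-6, -3/2]
P' = [9 0; 0 3/2]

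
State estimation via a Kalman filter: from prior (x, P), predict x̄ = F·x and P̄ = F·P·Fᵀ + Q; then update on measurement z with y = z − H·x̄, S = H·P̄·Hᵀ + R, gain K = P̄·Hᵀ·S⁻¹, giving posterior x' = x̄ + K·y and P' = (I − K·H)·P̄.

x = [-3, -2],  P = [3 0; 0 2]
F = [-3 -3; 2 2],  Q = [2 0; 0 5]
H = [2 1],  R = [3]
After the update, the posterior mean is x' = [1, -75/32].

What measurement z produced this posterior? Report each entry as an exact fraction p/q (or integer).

x̄ = F·x = [15, -10]
P̄ = F·P·Fᵀ + Q = [47 -30; -30 25]
S = H·P̄·Hᵀ + R = [96]
K = P̄·Hᵀ·S⁻¹ = [2/3; -35/96]
x' − x̄ = [-14, 245/32] = K·y
y = (KᵀK)⁻¹·Kᵀ·(x' − x̄) = [-21]
z = y + H·x̄ = [-21] + [20] = [-1]

z = [-1]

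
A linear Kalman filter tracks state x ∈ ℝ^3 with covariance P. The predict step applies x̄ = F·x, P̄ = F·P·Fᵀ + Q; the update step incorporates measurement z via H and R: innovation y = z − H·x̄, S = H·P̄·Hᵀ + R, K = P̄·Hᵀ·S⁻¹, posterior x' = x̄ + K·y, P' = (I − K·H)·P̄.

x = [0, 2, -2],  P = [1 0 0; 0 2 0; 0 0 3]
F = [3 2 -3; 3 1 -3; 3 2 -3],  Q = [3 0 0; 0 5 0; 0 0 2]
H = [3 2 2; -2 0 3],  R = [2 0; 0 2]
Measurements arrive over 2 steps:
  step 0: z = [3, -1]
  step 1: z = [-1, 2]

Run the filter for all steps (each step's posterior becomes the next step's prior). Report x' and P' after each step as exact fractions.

step 0: x̄ = F·x = [10, 8, 10]
step 0: P̄ = F·P·Fᵀ + Q = [47 40 44; 40 43 40; 44 40 46]
step 0: y = z − H·x̄ = [-63, -11]
step 0: S = H·P̄·Hᵀ + R = [2109 294; 294 76]
step 0: K = P̄·Hᵀ·S⁻¹ = [513/3077 -446/3077; 1247/9231 23/6154; 2101/18462 2679/12308]
step 0: x' = x̄ + K·y = [3357/3077, -3395/6154, 5369/12308]
step 0: P' = (I − K·H)·P̄ = [3050/3077 -5798/3077 1736/3077; -5798/3077 38911/9231 -11573/9231; 1736/3077 -11573/9231 9623/18462]
step 1: x̄ = F·x = [10597/12308, 17387/12308, 10597/12308]
step 1: P̄ = F·P·Fᵀ + Q = [290789/18462 114685/18462 235403/18462; 114685/18462 164099/18462 114685/18462; 235403/18462 114685/18462 272327/18462]
step 1: y = z − H·x̄ = [-100067/12308, 14019/12308]
step 1: S = H·P̄·Hᵀ + R = [3172755/6154 431871/6154; 431871/6154 826187/18462]
step 1: K = P̄·Hᵀ·S⁻¹ = [20542033/111675401 -15367354/111675401; 32299958/335026203 -1382159/111675401; 41947808/335026203 24865061/111675401]
step 1: x' = x̄ + K·y = [-88364505/111675401, 205948264/335026203, 32371729/335026203]
step 1: P' = (I − K·H)·P̄ = [112988662/111675401 -214021832/111675401 65080872/111675401; -214021832/111675401 1426206184/335026203 -430807982/335026203; 65080872/111675401 -430807982/335026203 179891866/335026203]

step 0: x' = [3357/3077, -3395/6154, 5369/12308], P' = [3050/3077 -5798/3077 1736/3077; -5798/3077 38911/9231 -11573/9231; 1736/3077 -11573/9231 9623/18462]
step 1: x' = [-88364505/111675401, 205948264/335026203, 32371729/335026203], P' = [112988662/111675401 -214021832/111675401 65080872/111675401; -214021832/111675401 1426206184/335026203 -430807982/335026203; 65080872/111675401 -430807982/335026203 179891866/335026203]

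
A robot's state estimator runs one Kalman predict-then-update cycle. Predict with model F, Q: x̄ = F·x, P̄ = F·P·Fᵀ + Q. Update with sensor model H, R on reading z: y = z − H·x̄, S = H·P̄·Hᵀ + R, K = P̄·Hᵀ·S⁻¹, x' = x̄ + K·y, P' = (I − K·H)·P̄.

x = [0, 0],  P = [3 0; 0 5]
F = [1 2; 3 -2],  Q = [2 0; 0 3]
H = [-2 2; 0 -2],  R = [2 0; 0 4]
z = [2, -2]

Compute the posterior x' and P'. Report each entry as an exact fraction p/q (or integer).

x' = [-83/2503, 2430/2503]
P' = [3412/2503 2247/2503; 2247/2503 2308/2503]

x̄ = F·x = [0, 0]
P̄ = F·P·Fᵀ + Q = [25 -11; -11 50]
y = z − H·x̄ = [2, -2]
S = H·P̄·Hᵀ + R = [390 -244; -244 204]
K = P̄·Hᵀ·S⁻¹ = [-1165/2503 -2247/5006; 61/2503 -1154/2503]
x' = x̄ + K·y = [-83/2503, 2430/2503]
P' = (I − K·H)·P̄ = [3412/2503 2247/2503; 2247/2503 2308/2503]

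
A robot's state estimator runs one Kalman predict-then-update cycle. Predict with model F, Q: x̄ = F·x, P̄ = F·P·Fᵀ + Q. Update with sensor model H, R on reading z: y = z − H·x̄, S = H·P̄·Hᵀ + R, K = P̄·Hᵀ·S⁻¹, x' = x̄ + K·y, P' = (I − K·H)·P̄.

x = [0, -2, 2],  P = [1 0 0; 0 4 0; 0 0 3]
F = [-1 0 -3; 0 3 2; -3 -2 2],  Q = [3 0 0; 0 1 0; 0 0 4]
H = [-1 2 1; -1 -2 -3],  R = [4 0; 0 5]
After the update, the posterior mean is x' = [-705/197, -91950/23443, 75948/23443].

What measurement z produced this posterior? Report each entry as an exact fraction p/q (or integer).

x̄ = F·x = [-6, -2, 8]
P̄ = F·P·Fᵀ + Q = [31 -18 -15; -18 49 -12; -15 -12 41]
S = H·P̄·Hᵀ + R = [326 -222; -222 295]
K = P̄·Hᵀ·S⁻¹ = [-55/197 -8/197; 10456/23443 4372/23443; -4604/23443 -10140/23443]
x' − x̄ = [477/197, -45064/23443, -111596/23443] = K·y
y = (KᵀK)⁻¹·Kᵀ·(x' − x̄) = [-11, 16]
z = y + H·x̄ = [-11, 16] + [10, -14] = [-1, 2]

z = [-1, 2]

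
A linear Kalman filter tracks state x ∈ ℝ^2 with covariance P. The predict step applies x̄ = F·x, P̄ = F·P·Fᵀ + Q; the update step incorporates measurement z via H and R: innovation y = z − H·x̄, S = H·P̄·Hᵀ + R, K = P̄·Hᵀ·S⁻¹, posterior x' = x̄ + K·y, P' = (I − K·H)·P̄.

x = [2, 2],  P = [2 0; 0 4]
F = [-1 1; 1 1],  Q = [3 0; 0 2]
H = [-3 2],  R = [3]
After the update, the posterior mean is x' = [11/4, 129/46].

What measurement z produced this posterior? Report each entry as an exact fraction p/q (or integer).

x̄ = F·x = [0, 4]
P̄ = F·P·Fᵀ + Q = [9 2; 2 8]
S = H·P̄·Hᵀ + R = [92]
K = P̄·Hᵀ·S⁻¹ = [-1/4; 5/46]
x' − x̄ = [11/4, -55/46] = K·y
y = (KᵀK)⁻¹·Kᵀ·(x' − x̄) = [-11]
z = y + H·x̄ = [-11] + [8] = [-3]

z = [-3]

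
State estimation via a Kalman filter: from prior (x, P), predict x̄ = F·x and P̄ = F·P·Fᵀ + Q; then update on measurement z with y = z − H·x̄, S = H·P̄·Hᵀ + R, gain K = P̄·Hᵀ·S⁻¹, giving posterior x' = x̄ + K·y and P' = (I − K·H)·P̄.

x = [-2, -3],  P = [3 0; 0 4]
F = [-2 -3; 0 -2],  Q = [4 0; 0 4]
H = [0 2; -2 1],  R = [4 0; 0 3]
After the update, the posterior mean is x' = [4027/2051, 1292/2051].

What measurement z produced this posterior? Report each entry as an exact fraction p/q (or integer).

z = [1, -3]

x̄ = F·x = [13, 6]
P̄ = F·P·Fᵀ + Q = [52 24; 24 20]
S = H·P̄·Hᵀ + R = [84 -56; -56 135]
K = P̄·Hᵀ·S⁻¹ = [500/2051 -144/293; 958/2051 -4/293]
x' − x̄ = [-22636/2051, -11014/2051] = K·y
y = (KᵀK)⁻¹·Kᵀ·(x' − x̄) = [-11, 17]
z = y + H·x̄ = [-11, 17] + [12, -20] = [1, -3]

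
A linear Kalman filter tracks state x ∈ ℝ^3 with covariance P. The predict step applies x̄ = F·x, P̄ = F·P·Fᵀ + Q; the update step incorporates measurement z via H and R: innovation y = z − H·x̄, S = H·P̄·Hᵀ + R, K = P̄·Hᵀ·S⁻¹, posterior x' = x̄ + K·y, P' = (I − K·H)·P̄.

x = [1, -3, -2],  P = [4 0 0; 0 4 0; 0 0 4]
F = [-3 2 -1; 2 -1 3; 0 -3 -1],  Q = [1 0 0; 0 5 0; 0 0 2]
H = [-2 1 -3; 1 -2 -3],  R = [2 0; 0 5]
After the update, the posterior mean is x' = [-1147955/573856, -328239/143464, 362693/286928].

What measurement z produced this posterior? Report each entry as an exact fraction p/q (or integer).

x̄ = F·x = [-7, -1, 11]
P̄ = F·P·Fᵀ + Q = [57 -44 -20; -44 61 0; -20 0 42]
S = H·P̄·Hᵀ + R = [605 -138; -138 980]
K = P̄·Hᵀ·S⁻¹ = [-33875/286928 110501/573856; 15389/71732 -19967/143464; -26107/143464 -50099/286928]
x' − x̄ = [2869037/573856, -184775/143464, -2793515/286928] = K·y
y = (KᵀK)⁻¹·Kᵀ·(x' − x̄) = [18, 37]
z = y + H·x̄ = [18, 37] + [-20, -38] = [-2, -1]

z = [-2, -1]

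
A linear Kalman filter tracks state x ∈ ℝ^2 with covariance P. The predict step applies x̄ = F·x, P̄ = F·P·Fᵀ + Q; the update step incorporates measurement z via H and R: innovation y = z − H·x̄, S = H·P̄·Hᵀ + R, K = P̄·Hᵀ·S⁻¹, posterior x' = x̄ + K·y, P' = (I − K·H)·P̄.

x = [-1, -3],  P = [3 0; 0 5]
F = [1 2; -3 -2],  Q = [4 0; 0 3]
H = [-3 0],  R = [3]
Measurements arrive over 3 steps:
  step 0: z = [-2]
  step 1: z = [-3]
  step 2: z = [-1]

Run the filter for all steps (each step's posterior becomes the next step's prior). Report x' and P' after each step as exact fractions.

step 0: x̄ = F·x = [-7, 9]
step 0: P̄ = F·P·Fᵀ + Q = [27 -29; -29 50]
step 0: y = z − H·x̄ = [-23]
step 0: S = H·P̄·Hᵀ + R = [246]
step 0: K = P̄·Hᵀ·S⁻¹ = [-27/82; 29/82]
step 0: x' = x̄ + K·y = [47/82, 71/82]
step 0: P' = (I − K·H)·P̄ = [27/82 -29/82; -29/82 1577/82]
step 1: x̄ = F·x = [189/82, -283/82]
step 1: P̄ = F·P·Fᵀ + Q = [6547/82 -6157/82; -6157/82 6449/82]
step 1: y = z − H·x̄ = [321/82]
step 1: S = H·P̄·Hᵀ + R = [59169/82]
step 1: K = P̄·Hᵀ·S⁻¹ = [-6547/19723; 6157/19723]
step 1: x' = x̄ + K·y = [19830/19723, -43966/19723]
step 1: P' = (I − K·H)·P̄ = [6547/19723 -6157/19723; -6157/19723 164240/19723]
step 2: x̄ = F·x = [-68102/19723, 28442/19723]
step 2: P̄ = F·P·Fᵀ + Q = [717771/19723 -627345/19723; -627345/19723 701168/19723]
step 2: y = z − H·x̄ = [-224029/19723]
step 2: S = H·P̄·Hᵀ + R = [6519108/19723]
step 2: K = P̄·Hᵀ·S⁻¹ = [-717771/2173036; 627345/2173036]
step 2: x' = x̄ + K·y = [649669/2173036, -3992191/2173036]
step 2: P' = (I − K·H)·P̄ = [717771/2173036 -627345/2173036; -627345/2173036 17389751/2173036]

step 0: x' = [47/82, 71/82], P' = [27/82 -29/82; -29/82 1577/82]
step 1: x' = [19830/19723, -43966/19723], P' = [6547/19723 -6157/19723; -6157/19723 164240/19723]
step 2: x' = [649669/2173036, -3992191/2173036], P' = [717771/2173036 -627345/2173036; -627345/2173036 17389751/2173036]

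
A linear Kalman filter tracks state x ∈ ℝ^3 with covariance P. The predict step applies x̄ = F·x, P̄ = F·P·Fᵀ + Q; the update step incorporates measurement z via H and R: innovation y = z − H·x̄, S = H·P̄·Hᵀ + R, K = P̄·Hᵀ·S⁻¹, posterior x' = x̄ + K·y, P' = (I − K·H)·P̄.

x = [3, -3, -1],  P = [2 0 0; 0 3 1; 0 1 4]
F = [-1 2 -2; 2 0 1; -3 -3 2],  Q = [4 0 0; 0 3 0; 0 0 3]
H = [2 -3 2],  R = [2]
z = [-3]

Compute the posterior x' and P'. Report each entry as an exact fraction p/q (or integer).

x̄ = F·x = [-7, 5, -2]
P̄ = F·P·Fᵀ + Q = [26 -10 -18; -10 15 -7; -18 -7 52]
y = z − H·x̄ = [30]
S = H·P̄·Hᵀ + R = [509]
K = P̄·Hᵀ·S⁻¹ = [46/509; -79/509; 89/509]
x' = x̄ + K·y = [-2183/509, 175/509, 1652/509]
P' = (I − K·H)·P̄ = [11118/509 -1456/509 -13256/509; -1456/509 1394/509 3468/509; -13256/509 3468/509 18547/509]

x' = [-2183/509, 175/509, 1652/509]
P' = [11118/509 -1456/509 -13256/509; -1456/509 1394/509 3468/509; -13256/509 3468/509 18547/509]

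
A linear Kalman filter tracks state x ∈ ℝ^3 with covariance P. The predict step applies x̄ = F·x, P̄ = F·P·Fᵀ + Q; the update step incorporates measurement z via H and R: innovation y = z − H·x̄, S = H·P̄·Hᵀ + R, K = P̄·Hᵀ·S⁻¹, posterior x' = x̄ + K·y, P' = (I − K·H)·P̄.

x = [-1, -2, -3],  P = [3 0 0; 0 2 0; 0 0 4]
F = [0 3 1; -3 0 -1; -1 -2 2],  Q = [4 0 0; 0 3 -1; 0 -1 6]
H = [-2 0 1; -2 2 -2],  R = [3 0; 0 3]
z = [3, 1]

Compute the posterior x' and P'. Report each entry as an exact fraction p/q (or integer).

x̄ = F·x = [-9, 6, -1]
P̄ = F·P·Fᵀ + Q = [26 -4 -4; -4 34 0; -4 0 33]
y = z − H·x̄ = [-14, -31]
S = H·P̄·Hᵀ + R = [156 46; 46 375]
K = P̄·Hᵀ·S⁻¹ = [-1163/3524 -173/1762; -31/3524 359/1762; 18043/56384 -5467/28192]
x' = x̄ + K·y = [-1177/881, -170/881, 1873/3524]
P' = (I − K·H)·P̄ = [2126/881 5376/881 13519/3524; 5376/881 16374/881 42915/3524; 13519/3524 42915/3524 486737/56384]

x' = [-1177/881, -170/881, 1873/3524]
P' = [2126/881 5376/881 13519/3524; 5376/881 16374/881 42915/3524; 13519/3524 42915/3524 486737/56384]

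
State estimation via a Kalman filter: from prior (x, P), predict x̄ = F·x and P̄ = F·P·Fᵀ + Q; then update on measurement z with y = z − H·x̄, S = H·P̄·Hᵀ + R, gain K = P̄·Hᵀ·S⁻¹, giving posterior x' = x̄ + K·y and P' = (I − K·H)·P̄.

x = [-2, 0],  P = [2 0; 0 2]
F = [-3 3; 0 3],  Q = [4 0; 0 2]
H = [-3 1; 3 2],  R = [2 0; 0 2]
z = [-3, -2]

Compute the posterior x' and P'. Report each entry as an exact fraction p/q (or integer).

x' = [1583/3368, -4315/2526]
P' = [205/1684 -29/421; -29/421 538/1263]

x̄ = F·x = [6, 0]
P̄ = F·P·Fᵀ + Q = [40 18; 18 20]
y = z − H·x̄ = [15, -20]
S = H·P̄·Hᵀ + R = [274 -374; -374 658]
K = P̄·Hᵀ·S⁻¹ = [-731/3368 383/3368; 799/2526 815/2526]
x' = x̄ + K·y = [1583/3368, -4315/2526]
P' = (I − K·H)·P̄ = [205/1684 -29/421; -29/421 538/1263]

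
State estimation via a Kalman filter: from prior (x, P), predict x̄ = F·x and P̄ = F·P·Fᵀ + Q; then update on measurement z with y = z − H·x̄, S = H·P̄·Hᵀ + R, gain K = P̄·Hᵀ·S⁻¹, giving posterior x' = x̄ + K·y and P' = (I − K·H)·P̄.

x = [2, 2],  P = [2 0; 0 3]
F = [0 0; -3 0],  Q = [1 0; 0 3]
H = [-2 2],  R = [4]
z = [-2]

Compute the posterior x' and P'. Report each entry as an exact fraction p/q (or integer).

x̄ = F·x = [0, -6]
P̄ = F·P·Fᵀ + Q = [1 0; 0 21]
y = z − H·x̄ = [10]
S = H·P̄·Hᵀ + R = [92]
K = P̄·Hᵀ·S⁻¹ = [-1/46; 21/46]
x' = x̄ + K·y = [-5/23, -33/23]
P' = (I − K·H)·P̄ = [22/23 21/23; 21/23 42/23]

x' = [-5/23, -33/23]
P' = [22/23 21/23; 21/23 42/23]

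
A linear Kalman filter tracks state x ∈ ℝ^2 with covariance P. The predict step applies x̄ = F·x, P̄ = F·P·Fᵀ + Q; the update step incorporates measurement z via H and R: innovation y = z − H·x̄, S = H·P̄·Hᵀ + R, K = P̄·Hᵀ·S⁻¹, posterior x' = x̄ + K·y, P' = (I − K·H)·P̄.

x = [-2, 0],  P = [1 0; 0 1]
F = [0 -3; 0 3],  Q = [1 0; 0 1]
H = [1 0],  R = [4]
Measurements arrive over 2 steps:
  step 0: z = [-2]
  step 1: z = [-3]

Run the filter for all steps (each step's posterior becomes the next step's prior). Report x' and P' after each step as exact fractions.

step 0: x' = [-10/7, 9/7], P' = [20/7 -18/7; -18/7 59/14]
step 1: x' = [-1851/601, 1863/601], P' = [2180/601 -2124/601; -2124/601 3256/601]

step 0: x̄ = F·x = [0, 0]
step 0: P̄ = F·P·Fᵀ + Q = [10 -9; -9 10]
step 0: y = z − H·x̄ = [-2]
step 0: S = H·P̄·Hᵀ + R = [14]
step 0: K = P̄·Hᵀ·S⁻¹ = [5/7; -9/14]
step 0: x' = x̄ + K·y = [-10/7, 9/7]
step 0: P' = (I − K·H)·P̄ = [20/7 -18/7; -18/7 59/14]
step 1: x̄ = F·x = [-27/7, 27/7]
step 1: P̄ = F·P·Fᵀ + Q = [545/14 -531/14; -531/14 545/14]
step 1: y = z − H·x̄ = [6/7]
step 1: S = H·P̄·Hᵀ + R = [601/14]
step 1: K = P̄·Hᵀ·S⁻¹ = [545/601; -531/601]
step 1: x' = x̄ + K·y = [-1851/601, 1863/601]
step 1: P' = (I − K·H)·P̄ = [2180/601 -2124/601; -2124/601 3256/601]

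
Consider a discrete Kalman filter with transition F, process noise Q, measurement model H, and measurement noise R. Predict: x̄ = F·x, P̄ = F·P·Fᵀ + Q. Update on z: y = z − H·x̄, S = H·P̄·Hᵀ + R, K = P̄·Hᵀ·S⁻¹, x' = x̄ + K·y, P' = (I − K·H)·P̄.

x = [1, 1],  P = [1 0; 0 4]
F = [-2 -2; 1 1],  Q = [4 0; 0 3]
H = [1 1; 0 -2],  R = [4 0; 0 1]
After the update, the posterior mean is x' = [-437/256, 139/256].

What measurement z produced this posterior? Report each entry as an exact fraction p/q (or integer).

x̄ = F·x = [-4, 2]
P̄ = F·P·Fᵀ + Q = [24 -10; -10 8]
S = H·P̄·Hᵀ + R = [16 4; 4 33]
K = P̄·Hᵀ·S⁻¹ = [191/256 33/64; -1/256 -31/64]
x' − x̄ = [587/256, -373/256] = K·y
y = (KᵀK)⁻¹·Kᵀ·(x' − x̄) = [1, 3]
z = y + H·x̄ = [1, 3] + [-2, -4] = [-1, -1]

z = [-1, -1]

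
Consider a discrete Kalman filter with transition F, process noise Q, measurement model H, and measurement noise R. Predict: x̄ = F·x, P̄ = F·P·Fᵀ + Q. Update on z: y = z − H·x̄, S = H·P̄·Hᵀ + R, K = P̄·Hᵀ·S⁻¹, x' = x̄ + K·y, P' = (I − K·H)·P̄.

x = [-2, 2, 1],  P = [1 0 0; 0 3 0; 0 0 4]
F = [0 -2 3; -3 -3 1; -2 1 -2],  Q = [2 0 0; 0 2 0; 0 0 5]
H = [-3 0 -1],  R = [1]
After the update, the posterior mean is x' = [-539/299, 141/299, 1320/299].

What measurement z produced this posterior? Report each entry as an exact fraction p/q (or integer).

z = [1]

x̄ = F·x = [-1, 1, 4]
P̄ = F·P·Fᵀ + Q = [50 30 -30; 30 42 -11; -30 -11 28]
S = H·P̄·Hᵀ + R = [299]
K = P̄·Hᵀ·S⁻¹ = [-120/299; -79/299; 62/299]
x' − x̄ = [-240/299, -158/299, 124/299] = K·y
y = (KᵀK)⁻¹·Kᵀ·(x' − x̄) = [2]
z = y + H·x̄ = [2] + [-1] = [1]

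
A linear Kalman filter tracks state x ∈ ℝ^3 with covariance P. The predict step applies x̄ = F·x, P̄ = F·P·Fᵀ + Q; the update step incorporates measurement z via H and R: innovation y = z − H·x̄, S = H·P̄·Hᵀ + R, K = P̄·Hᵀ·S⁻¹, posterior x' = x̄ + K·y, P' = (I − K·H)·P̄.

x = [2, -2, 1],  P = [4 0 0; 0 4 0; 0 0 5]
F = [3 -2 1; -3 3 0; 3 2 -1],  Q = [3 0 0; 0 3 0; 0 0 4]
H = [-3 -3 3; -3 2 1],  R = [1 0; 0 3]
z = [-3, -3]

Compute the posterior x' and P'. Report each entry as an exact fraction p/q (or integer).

x̄ = F·x = [11, -12, 1]
P̄ = F·P·Fᵀ + Q = [60 -60 15; -60 75 -12; 15 -12 61]
y = z − H·x̄ = [-9, 53]
S = H·P̄·Hᵀ + R = [631 -123; -123 1486]
K = P̄·Hᵀ·S⁻¹ = [4545/131791 -24900/131791; -81252/922537 190695/922537; 257580/922537 16354/922537]
x' = x̄ + K·y = [89096/131791, -232341/922537, -528921/922537]
P' = (I − K·H)·P̄ = [606435/131791 378885/131791 986835/131791; 378885/131791 1967853/922537 4592964/922537; 986835/131791 4592964/922537 11586669/922537]

x' = [89096/131791, -232341/922537, -528921/922537]
P' = [606435/131791 378885/131791 986835/131791; 378885/131791 1967853/922537 4592964/922537; 986835/131791 4592964/922537 11586669/922537]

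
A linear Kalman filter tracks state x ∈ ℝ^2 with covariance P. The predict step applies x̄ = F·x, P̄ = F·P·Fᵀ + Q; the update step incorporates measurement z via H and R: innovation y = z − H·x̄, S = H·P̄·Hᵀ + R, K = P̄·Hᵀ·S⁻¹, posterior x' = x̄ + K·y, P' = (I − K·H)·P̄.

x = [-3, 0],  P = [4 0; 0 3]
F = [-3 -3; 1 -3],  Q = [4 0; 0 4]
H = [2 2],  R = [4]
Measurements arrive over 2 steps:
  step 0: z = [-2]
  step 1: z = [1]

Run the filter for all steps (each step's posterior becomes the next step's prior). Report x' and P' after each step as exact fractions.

step 0: x̄ = F·x = [9, -3]
step 0: P̄ = F·P·Fᵀ + Q = [67 15; 15 35]
step 0: y = z − H·x̄ = [-14]
step 0: S = H·P̄·Hᵀ + R = [532]
step 0: K = P̄·Hᵀ·S⁻¹ = [41/133; 25/133]
step 0: x' = x̄ + K·y = [89/19, -107/19]
step 0: P' = (I − K·H)·P̄ = [2187/133 -2105/133; -2105/133 2155/133]
step 1: x̄ = F·x = [54/19, 410/19]
step 1: P̄ = F·P·Fᵀ + Q = [1720/133 204/133; 204/133 34744/133]
step 1: y = z − H·x̄ = [-909/19]
step 1: S = H·P̄·Hᵀ + R = [148020/133]
step 1: K = P̄·Hᵀ·S⁻¹ = [962/37005; 17474/37005]
step 1: x' = x̄ + K·y = [19716/12335, -12488/12335]
step 1: P' = (I − K·H)·P̄ = [450728/37005 -448804/37005; -448804/37005 483752/37005]

step 0: x' = [89/19, -107/19], P' = [2187/133 -2105/133; -2105/133 2155/133]
step 1: x' = [19716/12335, -12488/12335], P' = [450728/37005 -448804/37005; -448804/37005 483752/37005]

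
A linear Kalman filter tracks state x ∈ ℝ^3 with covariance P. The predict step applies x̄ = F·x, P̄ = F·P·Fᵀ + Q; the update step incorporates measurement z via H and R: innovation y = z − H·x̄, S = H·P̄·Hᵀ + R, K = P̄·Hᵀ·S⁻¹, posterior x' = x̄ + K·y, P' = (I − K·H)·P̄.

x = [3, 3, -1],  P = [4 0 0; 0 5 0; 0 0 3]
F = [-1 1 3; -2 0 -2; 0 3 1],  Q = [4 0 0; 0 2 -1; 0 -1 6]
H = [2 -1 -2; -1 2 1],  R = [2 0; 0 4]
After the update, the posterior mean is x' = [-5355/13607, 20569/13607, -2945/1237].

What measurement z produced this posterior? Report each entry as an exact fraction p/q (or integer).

z = [3, 2]

x̄ = F·x = [-3, -4, 8]
P̄ = F·P·Fᵀ + Q = [40 -10 24; -10 30 -7; 24 -7 54]
S = H·P̄·Hᵀ + R = [228 -167; -167 182]
K = P̄·Hᵀ·S⁻¹ = [1632/13607 -1194/13607; 3969/13607 8352/13607; -634/1237 -473/1237]
x' − x̄ = [35466/13607, 74997/13607, -12841/1237] = K·y
y = (KᵀK)⁻¹·Kᵀ·(x' − x̄) = [21, -1]
z = y + H·x̄ = [21, -1] + [-18, 3] = [3, 2]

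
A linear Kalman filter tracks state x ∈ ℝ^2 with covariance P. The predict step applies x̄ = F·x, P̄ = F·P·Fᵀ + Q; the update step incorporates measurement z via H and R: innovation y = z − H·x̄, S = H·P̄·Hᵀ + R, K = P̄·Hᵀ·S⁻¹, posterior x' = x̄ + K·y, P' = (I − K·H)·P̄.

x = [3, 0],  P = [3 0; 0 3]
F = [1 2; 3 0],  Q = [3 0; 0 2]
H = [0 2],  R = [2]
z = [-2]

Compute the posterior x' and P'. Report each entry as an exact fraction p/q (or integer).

x̄ = F·x = [3, 9]
P̄ = F·P·Fᵀ + Q = [18 9; 9 29]
y = z − H·x̄ = [-20]
S = H·P̄·Hᵀ + R = [118]
K = P̄·Hᵀ·S⁻¹ = [9/59; 29/59]
x' = x̄ + K·y = [-3/59, -49/59]
P' = (I − K·H)·P̄ = [900/59 9/59; 9/59 29/59]

x' = [-3/59, -49/59]
P' = [900/59 9/59; 9/59 29/59]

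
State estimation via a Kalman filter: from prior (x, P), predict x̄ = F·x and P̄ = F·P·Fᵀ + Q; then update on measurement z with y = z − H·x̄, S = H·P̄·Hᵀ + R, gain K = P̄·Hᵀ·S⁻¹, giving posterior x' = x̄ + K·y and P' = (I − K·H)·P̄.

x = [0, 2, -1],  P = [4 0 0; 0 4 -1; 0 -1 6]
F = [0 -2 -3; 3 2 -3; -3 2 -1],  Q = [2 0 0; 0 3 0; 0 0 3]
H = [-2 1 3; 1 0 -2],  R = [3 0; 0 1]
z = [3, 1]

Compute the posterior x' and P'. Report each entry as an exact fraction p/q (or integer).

x̄ = F·x = [-1, 7, 5]
P̄ = F·P·Fᵀ + Q = [60 38 6; 38 121 6; 6 6 65]
y = z − H·x̄ = [-21, 12]
S = H·P̄·Hᵀ + R = [761 -442; -442 297]
K = P̄·Hᵀ·S⁻¹ = [2208/30653 8240/30653; 30203/30653 47632/30653; 1325/30653 -10826/30653]
x' = x̄ + K·y = [21859/30653, 151892/30653, -4472/30653]
P' = (I − K·H)·P̄ = [1584972/30653 811470/30653 788366/30653; 811470/30653 567792/30653 381919/30653; 788366/30653 381919/30653 399596/30653]

x' = [21859/30653, 151892/30653, -4472/30653]
P' = [1584972/30653 811470/30653 788366/30653; 811470/30653 567792/30653 381919/30653; 788366/30653 381919/30653 399596/30653]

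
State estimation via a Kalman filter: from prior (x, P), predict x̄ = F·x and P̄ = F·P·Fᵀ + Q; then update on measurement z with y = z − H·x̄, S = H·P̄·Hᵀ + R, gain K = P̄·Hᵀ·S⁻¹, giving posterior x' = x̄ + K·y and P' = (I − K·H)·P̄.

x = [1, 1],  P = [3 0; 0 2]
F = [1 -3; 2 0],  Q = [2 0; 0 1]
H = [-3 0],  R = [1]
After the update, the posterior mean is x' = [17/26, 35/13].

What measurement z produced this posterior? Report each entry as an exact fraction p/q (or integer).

x̄ = F·x = [-2, 2]
P̄ = F·P·Fᵀ + Q = [23 6; 6 13]
S = H·P̄·Hᵀ + R = [208]
K = P̄·Hᵀ·S⁻¹ = [-69/208; -9/104]
x' − x̄ = [69/26, 9/13] = K·y
y = (KᵀK)⁻¹·Kᵀ·(x' − x̄) = [-8]
z = y + H·x̄ = [-8] + [6] = [-2]

z = [-2]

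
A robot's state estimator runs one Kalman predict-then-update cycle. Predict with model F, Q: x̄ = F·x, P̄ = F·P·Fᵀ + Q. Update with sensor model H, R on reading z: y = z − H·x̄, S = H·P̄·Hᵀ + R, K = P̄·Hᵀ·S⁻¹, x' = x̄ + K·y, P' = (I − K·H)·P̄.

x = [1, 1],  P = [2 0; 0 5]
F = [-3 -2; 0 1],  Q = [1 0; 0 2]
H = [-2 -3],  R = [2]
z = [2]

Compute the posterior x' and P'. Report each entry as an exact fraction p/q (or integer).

x̄ = F·x = [-5, 1]
P̄ = F·P·Fᵀ + Q = [39 -10; -10 7]
y = z − H·x̄ = [-5]
S = H·P̄·Hᵀ + R = [101]
K = P̄·Hᵀ·S⁻¹ = [-48/101; -1/101]
x' = x̄ + K·y = [-265/101, 106/101]
P' = (I − K·H)·P̄ = [1635/101 -1058/101; -1058/101 706/101]

x' = [-265/101, 106/101]
P' = [1635/101 -1058/101; -1058/101 706/101]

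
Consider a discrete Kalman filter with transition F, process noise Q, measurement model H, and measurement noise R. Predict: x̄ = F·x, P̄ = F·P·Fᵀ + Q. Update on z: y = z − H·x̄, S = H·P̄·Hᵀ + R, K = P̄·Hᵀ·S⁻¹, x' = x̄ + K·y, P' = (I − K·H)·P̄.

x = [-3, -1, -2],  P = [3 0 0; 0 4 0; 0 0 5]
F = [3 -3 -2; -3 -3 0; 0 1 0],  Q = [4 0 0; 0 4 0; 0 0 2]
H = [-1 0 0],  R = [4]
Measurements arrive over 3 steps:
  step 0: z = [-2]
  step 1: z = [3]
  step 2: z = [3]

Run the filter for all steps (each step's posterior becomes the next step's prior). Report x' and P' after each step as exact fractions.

step 0: x̄ = F·x = [-2, 12, -1]
step 0: P̄ = F·P·Fᵀ + Q = [87 9 -12; 9 67 -12; -12 -12 6]
step 0: y = z − H·x̄ = [-4]
step 0: S = H·P̄·Hᵀ + R = [91]
step 0: K = P̄·Hᵀ·S⁻¹ = [-87/91; -9/91; 12/91]
step 0: x' = x̄ + K·y = [166/91, 1128/91, -139/91]
step 0: P' = (I − K·H)·P̄ = [348/91 36/91 -48/91; 36/91 6016/91 -984/91; -48/91 -984/91 402/91]
step 1: x̄ = F·x = [-2608/91, -3882/91, 1128/91]
step 1: P̄ = F·P·Fᵀ + Q = [47368/91 44820/91 -15972/91; 44820/91 58288/91 -18156/91; -15972/91 -18156/91 6198/91]
step 1: y = z − H·x̄ = [-2335/91]
step 1: S = H·P̄·Hᵀ + R = [47732/91]
step 1: K = P̄·Hᵀ·S⁻¹ = [-11842/11933; -11205/11933; 3993/11933]
step 1: x' = x̄ + K·y = [-38134/11933, -221541/11933, 45459/11933]
step 1: P' = (I − K·H)·P̄ = [47368/11933 44820/11933 -15972/11933; 44820/11933 2124644/11933 -414168/11933; -15972/11933 -414168/11933 111918/11933]
step 2: x̄ = F·x = [459303/11933, 779025/11933, -221541/11933]
step 2: P̄ = F·P·Fᵀ + Q = [14458400/11933 16114644/11933 -5411136/11933; 16114644/11933 20402600/11933 -6508392/11933; -5411136/11933 -6508392/11933 2148510/11933]
step 2: y = z − H·x̄ = [495102/11933]
step 2: S = H·P̄·Hᵀ + R = [14506132/11933]
step 2: K = P̄·Hᵀ·S⁻¹ = [-3614600/3626533; -4028661/3626533; 1352784/3626533]
step 2: x' = x̄ + K·y = [-10384497/3626533, 69602091/3626533, -11200845/3626533]
step 2: P' = (I − K·H)·P̄ = [14458400/3626533 16114644/3626533 -5411136/3626533; 16114644/3626533 760099252/3626533 -151115880/3626533; -5411136/3626533 -151115880/3626533 39515982/3626533]

step 0: x' = [166/91, 1128/91, -139/91], P' = [348/91 36/91 -48/91; 36/91 6016/91 -984/91; -48/91 -984/91 402/91]
step 1: x' = [-38134/11933, -221541/11933, 45459/11933], P' = [47368/11933 44820/11933 -15972/11933; 44820/11933 2124644/11933 -414168/11933; -15972/11933 -414168/11933 111918/11933]
step 2: x' = [-10384497/3626533, 69602091/3626533, -11200845/3626533], P' = [14458400/3626533 16114644/3626533 -5411136/3626533; 16114644/3626533 760099252/3626533 -151115880/3626533; -5411136/3626533 -151115880/3626533 39515982/3626533]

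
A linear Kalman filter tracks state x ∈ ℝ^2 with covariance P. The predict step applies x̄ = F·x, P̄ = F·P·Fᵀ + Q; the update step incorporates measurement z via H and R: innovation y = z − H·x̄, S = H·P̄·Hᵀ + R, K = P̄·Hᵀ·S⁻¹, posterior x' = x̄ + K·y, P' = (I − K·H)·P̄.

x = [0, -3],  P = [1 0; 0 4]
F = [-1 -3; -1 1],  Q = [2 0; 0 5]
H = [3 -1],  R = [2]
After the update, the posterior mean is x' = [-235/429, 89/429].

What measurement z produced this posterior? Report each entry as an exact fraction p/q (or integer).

x̄ = F·x = [9, -3]
P̄ = F·P·Fᵀ + Q = [39 -11; -11 10]
S = H·P̄·Hᵀ + R = [429]
K = P̄·Hᵀ·S⁻¹ = [128/429; -43/429]
x' − x̄ = [-4096/429, 1376/429] = K·y
y = (KᵀK)⁻¹·Kᵀ·(x' − x̄) = [-32]
z = y + H·x̄ = [-32] + [30] = [-2]

z = [-2]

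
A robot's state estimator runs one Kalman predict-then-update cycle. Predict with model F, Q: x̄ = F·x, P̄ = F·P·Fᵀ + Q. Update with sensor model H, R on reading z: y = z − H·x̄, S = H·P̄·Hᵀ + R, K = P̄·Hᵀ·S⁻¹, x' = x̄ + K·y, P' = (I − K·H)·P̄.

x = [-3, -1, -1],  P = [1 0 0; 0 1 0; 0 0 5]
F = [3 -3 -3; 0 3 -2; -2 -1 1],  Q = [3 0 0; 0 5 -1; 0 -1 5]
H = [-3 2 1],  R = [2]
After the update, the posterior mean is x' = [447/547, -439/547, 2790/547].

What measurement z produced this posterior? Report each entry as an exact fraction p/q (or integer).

z = [1]

x̄ = F·x = [-3, -1, 6]
P̄ = F·P·Fᵀ + Q = [66 21 -18; 21 34 -14; -18 -14 15]
S = H·P̄·Hᵀ + R = [547]
K = P̄·Hᵀ·S⁻¹ = [-174/547; -9/547; 41/547]
x' − x̄ = [2088/547, 108/547, -492/547] = K·y
y = (KᵀK)⁻¹·Kᵀ·(x' − x̄) = [-12]
z = y + H·x̄ = [-12] + [13] = [1]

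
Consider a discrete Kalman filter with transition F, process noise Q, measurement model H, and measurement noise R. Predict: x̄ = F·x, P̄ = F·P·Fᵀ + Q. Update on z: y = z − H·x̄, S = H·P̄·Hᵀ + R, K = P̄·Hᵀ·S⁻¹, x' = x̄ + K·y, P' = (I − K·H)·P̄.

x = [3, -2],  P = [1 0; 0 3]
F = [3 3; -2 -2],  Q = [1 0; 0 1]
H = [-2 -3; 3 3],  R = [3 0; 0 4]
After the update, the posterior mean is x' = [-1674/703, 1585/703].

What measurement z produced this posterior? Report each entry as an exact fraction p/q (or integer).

x̄ = F·x = [3, -2]
P̄ = F·P·Fᵀ + Q = [37 -24; -24 17]
S = H·P̄·Hᵀ + R = [16 -15; -15 58]
K = P̄·Hᵀ·S⁻¹ = [469/703 594/703; -489/703 -381/703]
x' − x̄ = [-3783/703, 2991/703] = K·y
y = (KᵀK)⁻¹·Kᵀ·(x' − x̄) = [-3, -4]
z = y + H·x̄ = [-3, -4] + [0, 3] = [-3, -1]

z = [-3, -1]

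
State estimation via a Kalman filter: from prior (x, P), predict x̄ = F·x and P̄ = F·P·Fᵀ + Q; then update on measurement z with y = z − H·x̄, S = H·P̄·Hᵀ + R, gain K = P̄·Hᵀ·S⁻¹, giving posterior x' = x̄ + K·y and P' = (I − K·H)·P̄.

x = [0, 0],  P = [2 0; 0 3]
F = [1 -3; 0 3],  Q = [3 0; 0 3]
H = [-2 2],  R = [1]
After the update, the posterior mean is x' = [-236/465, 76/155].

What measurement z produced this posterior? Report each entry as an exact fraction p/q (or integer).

z = [2]

x̄ = F·x = [0, 0]
P̄ = F·P·Fᵀ + Q = [32 -27; -27 30]
S = H·P̄·Hᵀ + R = [465]
K = P̄·Hᵀ·S⁻¹ = [-118/465; 38/155]
x' − x̄ = [-236/465, 76/155] = K·y
y = (KᵀK)⁻¹·Kᵀ·(x' − x̄) = [2]
z = y + H·x̄ = [2] + [0] = [2]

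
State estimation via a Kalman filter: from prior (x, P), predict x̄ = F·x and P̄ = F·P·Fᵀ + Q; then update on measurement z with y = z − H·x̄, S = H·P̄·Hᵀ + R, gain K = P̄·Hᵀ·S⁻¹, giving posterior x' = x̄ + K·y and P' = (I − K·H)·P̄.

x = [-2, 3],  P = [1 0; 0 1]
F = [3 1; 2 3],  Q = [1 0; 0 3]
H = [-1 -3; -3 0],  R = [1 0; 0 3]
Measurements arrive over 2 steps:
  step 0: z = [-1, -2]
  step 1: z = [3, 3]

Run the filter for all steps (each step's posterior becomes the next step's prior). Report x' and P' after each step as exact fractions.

step 0: x' = [19/78, 9/26], P' = [433/1404 -23/234; -23/234 11/78]
step 1: x' = [-114014/128027, -253840/384081], P' = [37435/128027 -35281/384081; -35281/384081 52576/384081]

step 0: x̄ = F·x = [-3, 5]
step 0: P̄ = F·P·Fᵀ + Q = [11 9; 9 16]
step 0: y = z − H·x̄ = [11, -11]
step 0: S = H·P̄·Hᵀ + R = [210 114; 114 102]
step 0: K = P̄·Hᵀ·S⁻¹ = [-19/1404 -433/1404; -38/117 23/234]
step 0: x' = x̄ + K·y = [19/78, 9/26]
step 0: P' = (I − K·H)·P̄ = [433/1404 -23/234; -23/234 11/78]
step 1: x̄ = F·x = [14/13, 119/78]
step 1: P̄ = F·P·Fᵀ + Q = [173/52 31/26; 31/26 3035/702]
step 1: y = z − H·x̄ = [225/26, 81/13]
step 1: S = H·P̄·Hᵀ + R = [7861/156 1077/52; 1077/52 1713/52]
step 1: K = P̄·Hᵀ·S⁻¹ = [-2154/128027 -37435/128027; -122447/384081 35281/384081]
step 1: x' = x̄ + K·y = [-114014/128027, -253840/384081]
step 1: P' = (I − K·H)·P̄ = [37435/128027 -35281/384081; -35281/384081 52576/384081]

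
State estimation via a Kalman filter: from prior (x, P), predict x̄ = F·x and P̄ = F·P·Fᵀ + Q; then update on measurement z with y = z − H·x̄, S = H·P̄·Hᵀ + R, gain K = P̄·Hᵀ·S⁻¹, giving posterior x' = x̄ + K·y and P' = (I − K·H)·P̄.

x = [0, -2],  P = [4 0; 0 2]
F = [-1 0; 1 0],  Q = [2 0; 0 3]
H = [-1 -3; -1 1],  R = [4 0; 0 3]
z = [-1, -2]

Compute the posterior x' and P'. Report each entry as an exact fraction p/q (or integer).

x' = [790/647, -141/647]
P' = [878/647 -178/647; -178/647 266/647]

x̄ = F·x = [0, 0]
P̄ = F·P·Fᵀ + Q = [6 -4; -4 7]
y = z − H·x̄ = [-1, -2]
S = H·P̄·Hᵀ + R = [49 -23; -23 24]
K = P̄·Hᵀ·S⁻¹ = [-86/647 -352/647; -155/647 148/647]
x' = x̄ + K·y = [790/647, -141/647]
P' = (I − K·H)·P̄ = [878/647 -178/647; -178/647 266/647]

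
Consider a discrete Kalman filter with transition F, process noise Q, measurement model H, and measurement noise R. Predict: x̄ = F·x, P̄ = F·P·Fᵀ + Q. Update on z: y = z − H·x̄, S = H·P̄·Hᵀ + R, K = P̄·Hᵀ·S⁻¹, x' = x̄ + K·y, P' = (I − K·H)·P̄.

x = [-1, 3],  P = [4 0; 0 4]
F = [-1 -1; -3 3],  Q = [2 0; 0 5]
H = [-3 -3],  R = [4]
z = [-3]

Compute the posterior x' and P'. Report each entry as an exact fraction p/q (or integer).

x̄ = F·x = [-2, 12]
P̄ = F·P·Fᵀ + Q = [10 0; 0 77]
y = z − H·x̄ = [27]
S = H·P̄·Hᵀ + R = [787]
K = P̄·Hᵀ·S⁻¹ = [-30/787; -231/787]
x' = x̄ + K·y = [-2384/787, 3207/787]
P' = (I − K·H)·P̄ = [6970/787 -6930/787; -6930/787 7238/787]

x' = [-2384/787, 3207/787]
P' = [6970/787 -6930/787; -6930/787 7238/787]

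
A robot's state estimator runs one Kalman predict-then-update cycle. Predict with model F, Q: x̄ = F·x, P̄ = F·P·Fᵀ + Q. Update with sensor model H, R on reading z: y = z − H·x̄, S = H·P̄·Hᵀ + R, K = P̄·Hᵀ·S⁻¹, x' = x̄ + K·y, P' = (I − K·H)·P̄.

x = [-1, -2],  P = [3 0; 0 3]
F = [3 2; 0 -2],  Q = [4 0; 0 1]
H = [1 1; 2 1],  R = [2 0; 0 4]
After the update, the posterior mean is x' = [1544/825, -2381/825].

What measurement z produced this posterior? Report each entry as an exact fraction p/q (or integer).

z = [-3, 3]

x̄ = F·x = [-7, 4]
P̄ = F·P·Fᵀ + Q = [43 -12; -12 13]
S = H·P̄·Hᵀ + R = [34 63; 63 141]
K = P̄·Hᵀ·S⁻¹ = [-97/275 563/825; 278/275 -437/825]
x' − x̄ = [7319/825, -5681/825] = K·y
y = (KᵀK)⁻¹·Kᵀ·(x' − x̄) = [0, 13]
z = y + H·x̄ = [0, 13] + [-3, -10] = [-3, 3]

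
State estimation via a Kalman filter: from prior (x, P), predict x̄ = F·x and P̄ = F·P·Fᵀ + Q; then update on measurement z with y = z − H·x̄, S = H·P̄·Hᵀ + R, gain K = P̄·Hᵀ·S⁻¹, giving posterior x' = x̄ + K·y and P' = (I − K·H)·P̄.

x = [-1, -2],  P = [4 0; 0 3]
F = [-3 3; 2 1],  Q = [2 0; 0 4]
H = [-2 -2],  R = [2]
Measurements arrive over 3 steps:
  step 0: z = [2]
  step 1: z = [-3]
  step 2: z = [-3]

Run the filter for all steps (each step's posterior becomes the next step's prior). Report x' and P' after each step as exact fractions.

step 0: x̄ = F·x = [-3, -4]
step 0: P̄ = F·P·Fᵀ + Q = [65 -15; -15 23]
step 0: y = z − H·x̄ = [-12]
step 0: S = H·P̄·Hᵀ + R = [234]
step 0: K = P̄·Hᵀ·S⁻¹ = [-50/117; -8/117]
step 0: x' = x̄ + K·y = [83/39, -124/39]
step 0: P' = (I − K·H)·P̄ = [2605/117 -2555/117; -2555/117 2563/117]
step 1: x̄ = F·x = [-207/13, 14/13]
step 1: P̄ = F·P·Fᵀ + Q = [10304/13 -1734/13; -1734/13 359/13]
step 1: y = z − H·x̄ = [-425/13]
step 1: S = H·P̄·Hᵀ + R = [28806/13]
step 1: K = P̄·Hᵀ·S⁻¹ = [-8570/14403; 1375/14403]
step 1: x' = x̄ + K·y = [50833/14403, -29441/14403]
step 1: P' = (I − K·H)·P̄ = [116824/14403 -108254/14403; -108254/14403 106879/14403]
step 2: x̄ = F·x = [-80274/4801, 24075/4801]
step 2: P̄ = F·P·Fᵀ + Q = [1330235/4801 -235023/4801; -235023/4801 66257/4801]
step 2: y = z − H·x̄ = [-126801/4801]
step 2: S = H·P̄·Hᵀ + R = [3715386/4801]
step 2: K = P̄·Hᵀ·S⁻¹ = [-1095212/1857693; 168766/1857693]
step 2: x' = x̄ + K·y = [-711690/619231, 1619403/619231]
step 2: P' = (I − K·H)·P̄ = [15036367/1857693 -13941155/1857693; -13941155/1857693 13772389/1857693]

step 0: x' = [83/39, -124/39], P' = [2605/117 -2555/117; -2555/117 2563/117]
step 1: x' = [50833/14403, -29441/14403], P' = [116824/14403 -108254/14403; -108254/14403 106879/14403]
step 2: x' = [-711690/619231, 1619403/619231], P' = [15036367/1857693 -13941155/1857693; -13941155/1857693 13772389/1857693]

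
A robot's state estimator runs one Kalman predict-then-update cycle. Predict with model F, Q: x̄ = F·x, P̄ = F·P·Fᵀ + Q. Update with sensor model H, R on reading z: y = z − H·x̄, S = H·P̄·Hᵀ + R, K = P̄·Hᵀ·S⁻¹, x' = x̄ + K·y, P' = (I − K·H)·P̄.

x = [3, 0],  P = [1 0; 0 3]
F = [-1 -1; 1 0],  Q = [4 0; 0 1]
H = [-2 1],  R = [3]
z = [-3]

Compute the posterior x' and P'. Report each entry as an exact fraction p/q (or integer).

x̄ = F·x = [-3, 3]
P̄ = F·P·Fᵀ + Q = [8 -1; -1 2]
y = z − H·x̄ = [-12]
S = H·P̄·Hᵀ + R = [41]
K = P̄·Hᵀ·S⁻¹ = [-17/41; 4/41]
x' = x̄ + K·y = [81/41, 75/41]
P' = (I − K·H)·P̄ = [39/41 27/41; 27/41 66/41]

x' = [81/41, 75/41]
P' = [39/41 27/41; 27/41 66/41]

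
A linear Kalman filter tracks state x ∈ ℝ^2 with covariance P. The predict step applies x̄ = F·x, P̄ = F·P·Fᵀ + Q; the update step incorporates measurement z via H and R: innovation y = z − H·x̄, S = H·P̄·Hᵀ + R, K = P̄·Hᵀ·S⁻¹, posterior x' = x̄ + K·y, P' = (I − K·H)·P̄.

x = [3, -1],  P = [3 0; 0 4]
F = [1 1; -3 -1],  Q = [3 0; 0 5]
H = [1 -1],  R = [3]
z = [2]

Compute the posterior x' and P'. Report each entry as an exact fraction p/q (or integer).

x' = [-34/75, -208/75]
P' = [221/75 152/75; 152/75 299/75]

x̄ = F·x = [2, -8]
P̄ = F·P·Fᵀ + Q = [10 -13; -13 36]
y = z − H·x̄ = [-8]
S = H·P̄·Hᵀ + R = [75]
K = P̄·Hᵀ·S⁻¹ = [23/75; -49/75]
x' = x̄ + K·y = [-34/75, -208/75]
P' = (I − K·H)·P̄ = [221/75 152/75; 152/75 299/75]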